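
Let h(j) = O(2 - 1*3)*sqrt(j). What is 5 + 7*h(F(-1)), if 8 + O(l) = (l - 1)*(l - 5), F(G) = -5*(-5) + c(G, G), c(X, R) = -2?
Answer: 5 + 28*sqrt(23) ≈ 139.28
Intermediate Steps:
F(G) = 23 (F(G) = -5*(-5) - 2 = 25 - 2 = 23)
O(l) = -8 + (-1 + l)*(-5 + l) (O(l) = -8 + (l - 1)*(l - 5) = -8 + (-1 + l)*(-5 + l))
h(j) = 4*sqrt(j) (h(j) = (-3 + (2 - 1*3)**2 - 6*(2 - 1*3))*sqrt(j) = (-3 + (2 - 3)**2 - 6*(2 - 3))*sqrt(j) = (-3 + (-1)**2 - 6*(-1))*sqrt(j) = (-3 + 1 + 6)*sqrt(j) = 4*sqrt(j))
5 + 7*h(F(-1)) = 5 + 7*(4*sqrt(23)) = 5 + 28*sqrt(23)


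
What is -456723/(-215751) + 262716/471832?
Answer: 22681480521/8483185486 ≈ 2.6737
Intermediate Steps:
-456723/(-215751) + 262716/471832 = -456723*(-1/215751) + 262716*(1/471832) = 152241/71917 + 65679/117958 = 22681480521/8483185486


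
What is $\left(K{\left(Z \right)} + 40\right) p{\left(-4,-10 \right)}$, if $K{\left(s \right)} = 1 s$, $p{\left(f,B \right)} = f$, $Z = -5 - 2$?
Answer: $-132$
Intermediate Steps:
$Z = -7$ ($Z = -5 - 2 = -7$)
$K{\left(s \right)} = s$
$\left(K{\left(Z \right)} + 40\right) p{\left(-4,-10 \right)} = \left(-7 + 40\right) \left(-4\right) = 33 \left(-4\right) = -132$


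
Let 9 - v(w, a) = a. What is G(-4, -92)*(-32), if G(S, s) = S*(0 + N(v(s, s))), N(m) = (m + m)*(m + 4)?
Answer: 2714880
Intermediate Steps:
v(w, a) = 9 - a
N(m) = 2*m*(4 + m) (N(m) = (2*m)*(4 + m) = 2*m*(4 + m))
G(S, s) = 2*S*(9 - s)*(13 - s) (G(S, s) = S*(0 + 2*(9 - s)*(4 + (9 - s))) = S*(0 + 2*(9 - s)*(13 - s)) = S*(2*(9 - s)*(13 - s)) = 2*S*(9 - s)*(13 - s))
G(-4, -92)*(-32) = (2*(-4)*(-13 - 92)*(-9 - 92))*(-32) = (2*(-4)*(-105)*(-101))*(-32) = -84840*(-32) = 2714880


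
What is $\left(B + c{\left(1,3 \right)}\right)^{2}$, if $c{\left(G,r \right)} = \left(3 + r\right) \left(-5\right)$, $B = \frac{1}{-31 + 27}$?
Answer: $\frac{14641}{16} \approx 915.06$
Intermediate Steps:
$B = - \frac{1}{4}$ ($B = \frac{1}{-4} = - \frac{1}{4} \approx -0.25$)
$c{\left(G,r \right)} = -15 - 5 r$
$\left(B + c{\left(1,3 \right)}\right)^{2} = \left(- \frac{1}{4} - 30\right)^{2} = \left(- \frac{121}{4}\right)^{2} = \frac{14641}{16}$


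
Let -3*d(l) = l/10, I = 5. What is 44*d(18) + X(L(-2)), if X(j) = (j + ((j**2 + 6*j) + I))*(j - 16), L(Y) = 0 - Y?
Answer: -1742/5 ≈ -348.40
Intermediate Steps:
L(Y) = -Y
X(j) = (-16 + j)*(5 + j**2 + 7*j) (X(j) = (j + ((j**2 + 6*j) + 5))*(j - 16) = (j + (5 + j**2 + 6*j))*(-16 + j) = (5 + j**2 + 7*j)*(-16 + j) = (-16 + j)*(5 + j**2 + 7*j))
d(l) = -l/30 (d(l) = -l/(3*10) = -l/30)
44*d(18) + X(L(-2)) = 44*(-1/30*18) + (-80 + (-1*(-2))**3 - (-107)*(-2) - 9*(-1*(-2))**2) = 44*(-3/5) + (-80 + 2**3 - 107*2 - 9*2**2) = -132/5 + (-80 + 8 - 214 - 9*4) = -132/5 + (-80 + 8 - 214 - 36) = -132/5 - 322 = -1742/5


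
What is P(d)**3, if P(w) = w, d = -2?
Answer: -8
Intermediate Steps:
P(d)**3 = (-2)**3 = -8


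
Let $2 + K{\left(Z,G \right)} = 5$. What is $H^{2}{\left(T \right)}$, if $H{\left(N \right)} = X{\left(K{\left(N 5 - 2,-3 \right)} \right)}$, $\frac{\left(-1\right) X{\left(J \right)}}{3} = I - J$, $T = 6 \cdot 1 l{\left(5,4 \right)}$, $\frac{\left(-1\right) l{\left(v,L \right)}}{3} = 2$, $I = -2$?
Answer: $225$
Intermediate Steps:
$l{\left(v,L \right)} = -6$ ($l{\left(v,L \right)} = \left(-3\right) 2 = -6$)
$K{\left(Z,G \right)} = 3$ ($K{\left(Z,G \right)} = -2 + 5 = 3$)
$T = -36$ ($T = 6 \cdot 1 \left(-6\right) = 6 \left(-6\right) = -36$)
$X{\left(J \right)} = 6 + 3 J$ ($X{\left(J \right)} = - 3 \left(-2 - J\right) = 6 + 3 J$)
$H{\left(N \right)} = 15$ ($H{\left(N \right)} = 6 + 3 \cdot 3 = 6 + 9 = 15$)
$H^{2}{\left(T \right)} = 15^{2} = 225$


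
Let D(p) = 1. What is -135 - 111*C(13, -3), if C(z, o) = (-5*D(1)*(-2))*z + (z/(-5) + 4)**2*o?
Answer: -347808/25 ≈ -13912.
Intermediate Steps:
C(z, o) = 10*z + o*(4 - z/5)**2 (C(z, o) = (-5*1*(-2))*z + (z/(-5) + 4)**2*o = (-5*(-2))*z + (z*(-1/5) + 4)**2*o = 10*z + (-z/5 + 4)**2*o = 10*z + (4 - z/5)**2*o = 10*z + o*(4 - z/5)**2)
-135 - 111*C(13, -3) = -135 - 111*(10*13 + (1/25)*(-3)*(-20 + 13)**2) = -135 - 111*(130 + (1/25)*(-3)*(-7)**2) = -135 - 111*(130 + (1/25)*(-3)*49) = -135 - 111*(130 - 147/25) = -135 - 111*3103/25 = -135 - 344433/25 = -347808/25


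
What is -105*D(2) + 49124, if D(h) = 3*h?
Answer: 48494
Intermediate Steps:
-105*D(2) + 49124 = -315*2 + 49124 = -105*6 + 49124 = -630 + 49124 = 48494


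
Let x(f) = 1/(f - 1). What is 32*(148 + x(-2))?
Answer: 14176/3 ≈ 4725.3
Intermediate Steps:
x(f) = 1/(-1 + f)
32*(148 + x(-2)) = 32*(148 + 1/(-1 - 2)) = 32*(148 + 1/(-3)) = 32*(148 - ⅓) = 32*(443/3) = 14176/3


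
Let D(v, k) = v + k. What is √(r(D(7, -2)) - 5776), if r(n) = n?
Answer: I*√5771 ≈ 75.967*I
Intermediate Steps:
D(v, k) = k + v
√(r(D(7, -2)) - 5776) = √((-2 + 7) - 5776) = √(5 - 5776) = √(-5771) = I*√5771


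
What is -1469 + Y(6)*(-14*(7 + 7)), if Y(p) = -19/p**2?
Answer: -12290/9 ≈ -1365.6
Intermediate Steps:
Y(p) = -19/p**2
-1469 + Y(6)*(-14*(7 + 7)) = -1469 + (-19/6**2)*(-14*(7 + 7)) = -1469 + (-19*1/36)*(-14*14) = -1469 - 19/36*(-196) = -1469 + 931/9 = -12290/9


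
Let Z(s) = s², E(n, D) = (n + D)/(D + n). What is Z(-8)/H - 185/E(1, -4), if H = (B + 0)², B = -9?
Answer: -14921/81 ≈ -184.21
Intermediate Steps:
E(n, D) = 1 (E(n, D) = (D + n)/(D + n) = 1)
H = 81 (H = (-9 + 0)² = (-9)² = 81)
Z(-8)/H - 185/E(1, -4) = (-8)²/81 - 185/1 = 64*(1/81) - 185*1 = 64/81 - 185 = -14921/81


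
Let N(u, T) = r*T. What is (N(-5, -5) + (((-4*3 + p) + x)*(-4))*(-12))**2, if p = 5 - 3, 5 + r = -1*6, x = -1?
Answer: 223729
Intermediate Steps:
r = -11 (r = -5 - 1*6 = -5 - 6 = -11)
p = 2
N(u, T) = -11*T
(N(-5, -5) + (((-4*3 + p) + x)*(-4))*(-12))**2 = (-11*(-5) + (((-4*3 + 2) - 1)*(-4))*(-12))**2 = (55 + (((-12 + 2) - 1)*(-4))*(-12))**2 = (55 + ((-10 - 1)*(-4))*(-12))**2 = (55 - 11*(-4)*(-12))**2 = (55 + 44*(-12))**2 = (55 - 528)**2 = (-473)**2 = 223729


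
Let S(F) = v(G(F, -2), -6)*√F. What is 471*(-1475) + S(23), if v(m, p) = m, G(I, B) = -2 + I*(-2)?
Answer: -694725 - 48*√23 ≈ -6.9496e+5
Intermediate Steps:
G(I, B) = -2 - 2*I
S(F) = √F*(-2 - 2*F) (S(F) = (-2 - 2*F)*√F = √F*(-2 - 2*F))
471*(-1475) + S(23) = 471*(-1475) + 2*√23*(-1 - 1*23) = -694725 + 2*√23*(-1 - 23) = -694725 + 2*√23*(-24) = -694725 - 48*√23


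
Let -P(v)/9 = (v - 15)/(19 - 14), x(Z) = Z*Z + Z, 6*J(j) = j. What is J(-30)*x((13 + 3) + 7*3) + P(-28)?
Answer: -34763/5 ≈ -6952.6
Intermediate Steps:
J(j) = j/6
x(Z) = Z + Z² (x(Z) = Z² + Z = Z + Z²)
P(v) = 27 - 9*v/5 (P(v) = -9*(v - 15)/(19 - 14) = -9*(-15 + v)/5 = -9*(-3 + v/5) = 27 - 9*v/5)
J(-30)*x((13 + 3) + 7*3) + P(-28) = ((⅙)*(-30))*(((13 + 3) + 7*3)*(1 + ((13 + 3) + 7*3))) + (27 - 9/5*(-28)) = -5*(16 + 21)*(1 + (16 + 21)) + (27 + 252/5) = -185*(1 + 37) + 387/5 = -185*38 + 387/5 = -5*1406 + 387/5 = -7030 + 387/5 = -34763/5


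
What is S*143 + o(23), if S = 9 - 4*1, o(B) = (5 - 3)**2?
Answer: 719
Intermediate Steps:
o(B) = 4 (o(B) = 2**2 = 4)
S = 5 (S = 9 - 4 = 5)
S*143 + o(23) = 5*143 + 4 = 715 + 4 = 719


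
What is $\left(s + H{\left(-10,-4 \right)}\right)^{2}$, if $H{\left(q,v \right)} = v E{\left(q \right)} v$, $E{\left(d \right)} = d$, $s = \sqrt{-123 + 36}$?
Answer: $\left(-160 + i \sqrt{87}\right)^{2} \approx 25513.0 - 2984.8 i$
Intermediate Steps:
$s = i \sqrt{87}$ ($s = \sqrt{-87} = i \sqrt{87} \approx 9.3274 i$)
$H{\left(q,v \right)} = q v^{2}$ ($H{\left(q,v \right)} = v q v = q v v = q v^{2}$)
$\left(s + H{\left(-10,-4 \right)}\right)^{2} = \left(i \sqrt{87} - 10 \left(-4\right)^{2}\right)^{2} = \left(i \sqrt{87} - 160\right)^{2} = \left(-160 + i \sqrt{87}\right)^{2}$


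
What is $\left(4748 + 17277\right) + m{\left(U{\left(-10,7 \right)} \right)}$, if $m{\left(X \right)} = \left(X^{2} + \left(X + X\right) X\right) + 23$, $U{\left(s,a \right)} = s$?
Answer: $22348$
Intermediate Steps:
$m{\left(X \right)} = 23 + 3 X^{2}$ ($m{\left(X \right)} = \left(X^{2} + 2 X X\right) + 23 = \left(X^{2} + 2 X^{2}\right) + 23 = 3 X^{2} + 23 = 23 + 3 X^{2}$)
$\left(4748 + 17277\right) + m{\left(U{\left(-10,7 \right)} \right)} = \left(4748 + 17277\right) + \left(23 + 3 \left(-10\right)^{2}\right) = 22025 + \left(23 + 3 \cdot 100\right) = 22025 + \left(23 + 300\right) = 22025 + 323 = 22348$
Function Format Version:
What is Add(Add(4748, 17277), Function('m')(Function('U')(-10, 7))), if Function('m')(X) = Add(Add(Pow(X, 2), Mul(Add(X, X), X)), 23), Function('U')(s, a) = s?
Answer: 22348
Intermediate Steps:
Function('m')(X) = Add(23, Mul(3, Pow(X, 2))) (Function('m')(X) = Add(Add(Pow(X, 2), Mul(Mul(2, X), X)), 23) = Add(Add(Pow(X, 2), Mul(2, Pow(X, 2))), 23) = Add(Mul(3, Pow(X, 2)), 23) = Add(23, Mul(3, Pow(X, 2))))
Add(Add(4748, 17277), Function('m')(Function('U')(-10, 7))) = Add(Add(4748, 17277), Add(23, Mul(3, Pow(-10, 2)))) = Add(22025, Add(23, Mul(3, 100))) = Add(22025, Add(23, 300)) = Add(22025, 323) = 22348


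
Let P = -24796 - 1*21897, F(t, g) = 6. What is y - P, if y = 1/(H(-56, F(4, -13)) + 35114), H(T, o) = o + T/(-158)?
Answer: 129550102123/2774508 ≈ 46693.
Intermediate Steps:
P = -46693 (P = -24796 - 21897 = -46693)
H(T, o) = o - T/158 (H(T, o) = o + T*(-1/158) = o - T/158)
y = 79/2774508 (y = 1/((6 - 1/158*(-56)) + 35114) = 1/((6 + 28/79) + 35114) = 1/(502/79 + 35114) = 1/(2774508/79) = 79/2774508 ≈ 2.8474e-5)
y - P = 79/2774508 - 1*(-46693) = 79/2774508 + 46693 = 129550102123/2774508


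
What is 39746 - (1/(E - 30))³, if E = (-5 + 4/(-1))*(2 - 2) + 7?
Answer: 483589583/12167 ≈ 39746.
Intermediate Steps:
E = 7 (E = (-5 + 4*(-1))*0 + 7 = (-5 - 4)*0 + 7 = -9*0 + 7 = 0 + 7 = 7)
39746 - (1/(E - 30))³ = 39746 - (1/(7 - 30))³ = 39746 - (1/(-23))³ = 39746 - (-1/23)³ = 39746 - 1*(-1/12167) = 39746 + 1/12167 = 483589583/12167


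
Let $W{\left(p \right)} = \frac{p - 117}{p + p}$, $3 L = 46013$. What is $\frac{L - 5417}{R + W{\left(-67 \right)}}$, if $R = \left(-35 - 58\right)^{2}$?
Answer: $\frac{1994054}{1738725} \approx 1.1468$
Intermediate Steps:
$L = \frac{46013}{3}$ ($L = \frac{1}{3} \cdot 46013 = \frac{46013}{3} \approx 15338.0$)
$W{\left(p \right)} = \frac{-117 + p}{2 p}$
$R = 8649$ ($R = \left(-93\right)^{2} = 8649$)
$\frac{L - 5417}{R + W{\left(-67 \right)}} = \frac{\frac{46013}{3} - 5417}{8649 + \frac{-117 - 67}{2 \left(-67\right)}} = \frac{29762}{3 \left(8649 + \frac{1}{2} \left(- \frac{1}{67}\right) \left(-184\right)\right)} = \frac{29762}{3 \left(8649 + \frac{92}{67}\right)} = \frac{29762}{3 \cdot \frac{579575}{67}} = \frac{29762}{3} \cdot \frac{67}{579575} = \frac{1994054}{1738725}$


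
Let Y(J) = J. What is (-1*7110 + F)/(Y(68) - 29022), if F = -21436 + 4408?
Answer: 12069/14477 ≈ 0.83367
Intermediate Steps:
F = -17028
(-1*7110 + F)/(Y(68) - 29022) = (-1*7110 - 17028)/(68 - 29022) = (-7110 - 17028)/(-28954) = -24138*(-1/28954) = 12069/14477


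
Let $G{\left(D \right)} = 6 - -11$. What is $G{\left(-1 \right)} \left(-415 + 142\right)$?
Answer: $-4641$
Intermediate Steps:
$G{\left(D \right)} = 17$ ($G{\left(D \right)} = 6 + 11 = 17$)
$G{\left(-1 \right)} \left(-415 + 142\right) = 17 \left(-415 + 142\right) = 17 \left(-273\right) = -4641$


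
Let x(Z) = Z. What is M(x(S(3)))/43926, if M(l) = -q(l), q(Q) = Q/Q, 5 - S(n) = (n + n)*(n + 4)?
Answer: -1/43926 ≈ -2.2766e-5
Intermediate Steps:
S(n) = 5 - 2*n*(4 + n) (S(n) = 5 - (n + n)*(n + 4) = 5 - 2*n*(4 + n))
q(Q) = 1
M(l) = -1 (M(l) = -1*1 = -1)
M(x(S(3)))/43926 = -1/43926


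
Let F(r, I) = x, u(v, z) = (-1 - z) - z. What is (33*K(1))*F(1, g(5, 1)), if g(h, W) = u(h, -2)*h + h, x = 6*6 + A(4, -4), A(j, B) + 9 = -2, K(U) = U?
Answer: 825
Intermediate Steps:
A(j, B) = -11 (A(j, B) = -9 - 2 = -11)
u(v, z) = -1 - 2*z
x = 25 (x = 6*6 - 11 = 36 - 11 = 25)
g(h, W) = 4*h (g(h, W) = (-1 - 2*(-2))*h + h = (-1 + 4)*h + h = 3*h + h = 4*h)
F(r, I) = 25
(33*K(1))*F(1, g(5, 1)) = (33*1)*25 = 33*25 = 825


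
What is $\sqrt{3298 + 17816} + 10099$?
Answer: $10099 + 3 \sqrt{2346} \approx 10244.0$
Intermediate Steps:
$\sqrt{3298 + 17816} + 10099 = \sqrt{21114} + 10099 = 3 \sqrt{2346} + 10099 = 10099 + 3 \sqrt{2346}$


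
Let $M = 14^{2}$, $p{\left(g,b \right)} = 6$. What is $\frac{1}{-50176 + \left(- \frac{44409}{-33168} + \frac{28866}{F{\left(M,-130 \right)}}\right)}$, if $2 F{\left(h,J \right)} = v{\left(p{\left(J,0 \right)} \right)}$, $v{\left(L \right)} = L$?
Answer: $- \frac{11056}{448350221} \approx -2.4659 \cdot 10^{-5}$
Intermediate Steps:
$M = 196$
$F{\left(h,J \right)} = 3$ ($F{\left(h,J \right)} = \frac{1}{2} \cdot 6 = 3$)
$\frac{1}{-50176 + \left(- \frac{44409}{-33168} + \frac{28866}{F{\left(M,-130 \right)}}\right)} = \frac{1}{-50176 + \left(- \frac{44409}{-33168} + \frac{28866}{3}\right)} = \frac{1}{-50176 + \left(\left(-44409\right) \left(- \frac{1}{33168}\right) + 28866 \cdot \frac{1}{3}\right)} = \frac{1}{-50176 + \left(\frac{14803}{11056} + 9622\right)} = \frac{1}{-50176 + \frac{106395635}{11056}} = \frac{1}{- \frac{448350221}{11056}} = - \frac{11056}{448350221}$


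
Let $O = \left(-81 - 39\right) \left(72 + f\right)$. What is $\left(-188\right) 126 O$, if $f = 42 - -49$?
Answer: $463337280$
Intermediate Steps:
$f = 91$ ($f = 42 + 49 = 91$)
$O = -19560$ ($O = \left(-81 - 39\right) \left(72 + 91\right) = \left(-120\right) 163 = -19560$)
$\left(-188\right) 126 O = \left(-188\right) 126 \left(-19560\right) = \left(-23688\right) \left(-19560\right) = 463337280$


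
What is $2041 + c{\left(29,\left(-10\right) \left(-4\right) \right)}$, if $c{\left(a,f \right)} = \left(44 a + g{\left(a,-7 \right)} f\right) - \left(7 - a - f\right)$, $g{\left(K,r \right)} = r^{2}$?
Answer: $5339$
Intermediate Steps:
$c{\left(a,f \right)} = -7 + 45 a + 50 f$ ($c{\left(a,f \right)} = \left(44 a + \left(-7\right)^{2} f\right) - \left(7 - a - f\right) = \left(44 a + 49 f\right) + \left(-7 + a + f\right) = -7 + 45 a + 50 f$)
$2041 + c{\left(29,\left(-10\right) \left(-4\right) \right)} = 2041 + \left(-7 + 45 \cdot 29 + 50 \left(\left(-10\right) \left(-4\right)\right)\right) = 2041 + \left(-7 + 1305 + 50 \cdot 40\right) = 2041 + \left(-7 + 1305 + 2000\right) = 2041 + 3298 = 5339$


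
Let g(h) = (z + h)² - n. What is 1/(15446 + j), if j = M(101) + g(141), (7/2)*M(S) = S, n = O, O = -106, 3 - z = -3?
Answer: 7/260329 ≈ 2.6889e-5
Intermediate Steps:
z = 6 (z = 3 - 1*(-3) = 3 + 3 = 6)
n = -106
M(S) = 2*S/7
g(h) = 106 + (6 + h)² (g(h) = (6 + h)² - 1*(-106) = (6 + h)² + 106 = 106 + (6 + h)²)
j = 152207/7 (j = (2/7)*101 + (106 + (6 + 141)²) = 202/7 + (106 + 147²) = 202/7 + (106 + 21609) = 202/7 + 21715 = 152207/7 ≈ 21744.)
1/(15446 + j) = 1/(15446 + 152207/7) = 1/(260329/7) = 7/260329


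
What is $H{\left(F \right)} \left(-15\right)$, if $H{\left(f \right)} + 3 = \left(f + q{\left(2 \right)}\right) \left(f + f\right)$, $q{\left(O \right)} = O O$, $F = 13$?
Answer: $-6585$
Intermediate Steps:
$q{\left(O \right)} = O^{2}$
$H{\left(f \right)} = -3 + 2 f \left(4 + f\right)$ ($H{\left(f \right)} = -3 + \left(f + 2^{2}\right) \left(f + f\right) = -3 + \left(f + 4\right) 2 f = -3 + \left(4 + f\right) 2 f = -3 + 2 f \left(4 + f\right)$)
$H{\left(F \right)} \left(-15\right) = \left(-3 + 2 \cdot 13^{2} + 8 \cdot 13\right) \left(-15\right) = \left(-3 + 2 \cdot 169 + 104\right) \left(-15\right) = \left(-3 + 338 + 104\right) \left(-15\right) = 439 \left(-15\right) = -6585$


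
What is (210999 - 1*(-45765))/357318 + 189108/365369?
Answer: 26897549710/21758820057 ≈ 1.2362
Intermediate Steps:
(210999 - 1*(-45765))/357318 + 189108/365369 = (210999 + 45765)*(1/357318) + 189108*(1/365369) = 256764*(1/357318) + 189108/365369 = 42794/59553 + 189108/365369 = 26897549710/21758820057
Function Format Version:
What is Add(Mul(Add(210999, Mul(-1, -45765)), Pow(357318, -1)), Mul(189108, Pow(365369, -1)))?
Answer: Rational(26897549710, 21758820057) ≈ 1.2362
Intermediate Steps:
Add(Mul(Add(210999, Mul(-1, -45765)), Pow(357318, -1)), Mul(189108, Pow(365369, -1))) = Add(Mul(Add(210999, 45765), Rational(1, 357318)), Mul(189108, Rational(1, 365369))) = Add(Mul(256764, Rational(1, 357318)), Rational(189108, 365369)) = Add(Rational(42794, 59553), Rational(189108, 365369)) = Rational(26897549710, 21758820057)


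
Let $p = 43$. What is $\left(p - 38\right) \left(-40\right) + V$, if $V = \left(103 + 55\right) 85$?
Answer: $13230$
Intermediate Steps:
$V = 13430$ ($V = 158 \cdot 85 = 13430$)
$\left(p - 38\right) \left(-40\right) + V = \left(43 - 38\right) \left(-40\right) + 13430 = 5 \left(-40\right) + 13430 = -200 + 13430 = 13230$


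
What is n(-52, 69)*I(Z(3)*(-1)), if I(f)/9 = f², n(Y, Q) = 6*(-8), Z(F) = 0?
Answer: 0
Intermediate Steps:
n(Y, Q) = -48
I(f) = 9*f²
n(-52, 69)*I(Z(3)*(-1)) = -432*(0*(-1))² = -432*0² = -432*0 = -48*0 = 0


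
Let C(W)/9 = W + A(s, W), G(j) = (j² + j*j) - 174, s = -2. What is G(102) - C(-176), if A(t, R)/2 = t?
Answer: 22254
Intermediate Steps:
A(t, R) = 2*t
G(j) = -174 + 2*j² (G(j) = (j² + j²) - 174 = 2*j² - 174 = -174 + 2*j²)
C(W) = -36 + 9*W (C(W) = 9*(W + 2*(-2)) = 9*(W - 4) = 9*(-4 + W) = -36 + 9*W)
G(102) - C(-176) = (-174 + 2*102²) - (-36 + 9*(-176)) = (-174 + 2*10404) - (-36 - 1584) = (-174 + 20808) - 1*(-1620) = 20634 + 1620 = 22254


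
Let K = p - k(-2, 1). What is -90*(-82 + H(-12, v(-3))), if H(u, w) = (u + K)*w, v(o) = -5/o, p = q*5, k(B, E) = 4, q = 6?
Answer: 5280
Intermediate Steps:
p = 30 (p = 6*5 = 30)
K = 26 (K = 30 - 1*4 = 30 - 4 = 26)
H(u, w) = w*(26 + u) (H(u, w) = (u + 26)*w = (26 + u)*w = w*(26 + u))
-90*(-82 + H(-12, v(-3))) = -90*(-82 + (-5/(-3))*(26 - 12)) = -90*(-82 - 5*(-⅓)*14) = -90*(-82 + (5/3)*14) = -90*(-82 + 70/3) = -90*(-176/3) = 5280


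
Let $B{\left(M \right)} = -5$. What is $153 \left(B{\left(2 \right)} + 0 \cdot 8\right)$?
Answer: $-765$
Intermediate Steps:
$153 \left(B{\left(2 \right)} + 0 \cdot 8\right) = 153 \left(-5 + 0 \cdot 8\right) = 153 \left(-5 + 0\right) = 153 \left(-5\right) = -765$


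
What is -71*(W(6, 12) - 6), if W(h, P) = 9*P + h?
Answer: -7668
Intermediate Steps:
W(h, P) = h + 9*P
-71*(W(6, 12) - 6) = -71*((6 + 9*12) - 6) = -71*((6 + 108) - 6) = -71*(114 - 6) = -71*108 = -7668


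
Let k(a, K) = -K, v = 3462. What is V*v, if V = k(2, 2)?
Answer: -6924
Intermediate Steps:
V = -2 (V = -1*2 = -2)
V*v = -2*3462 = -6924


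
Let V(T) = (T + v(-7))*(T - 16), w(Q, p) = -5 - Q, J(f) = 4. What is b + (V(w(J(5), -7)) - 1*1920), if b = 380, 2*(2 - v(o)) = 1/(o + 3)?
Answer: -10945/8 ≈ -1368.1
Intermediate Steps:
v(o) = 2 - 1/(2*(3 + o)) (v(o) = 2 - 1/(2*(o + 3)) = 2 - 1/(2*(3 + o)))
V(T) = (-16 + T)*(17/8 + T) (V(T) = (T + (11 + 4*(-7))/(2*(3 - 7)))*(T - 16) = (T + (½)*(11 - 28)/(-4))*(-16 + T) = (T + (½)*(-¼)*(-17))*(-16 + T) = (T + 17/8)*(-16 + T) = (17/8 + T)*(-16 + T) = (-16 + T)*(17/8 + T))
b + (V(w(J(5), -7)) - 1*1920) = 380 + ((-34 + (-5 - 1*4)² - 111*(-5 - 1*4)/8) - 1*1920) = 380 + ((-34 + (-5 - 4)² - 111*(-5 - 4)/8) - 1920) = 380 + ((-34 + (-9)² - 111/8*(-9)) - 1920) = 380 + ((-34 + 81 + 999/8) - 1920) = 380 + (1375/8 - 1920) = 380 - 13985/8 = -10945/8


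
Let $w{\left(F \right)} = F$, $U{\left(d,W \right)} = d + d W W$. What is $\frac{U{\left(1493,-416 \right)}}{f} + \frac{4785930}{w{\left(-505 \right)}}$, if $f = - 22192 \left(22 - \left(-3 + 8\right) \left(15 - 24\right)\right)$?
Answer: $- \frac{1449301188905}{150173264} \approx -9650.9$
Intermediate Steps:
$U{\left(d,W \right)} = d + d W^{2}$
$f = -1486864$ ($f = - 22192 \left(22 - 5 \left(-9\right)\right) = - 22192 \left(22 - -45\right) = - 22192 \left(22 + 45\right) = \left(-22192\right) 67 = -1486864$)
$\frac{U{\left(1493,-416 \right)}}{f} + \frac{4785930}{w{\left(-505 \right)}} = \frac{1493 \left(1 + \left(-416\right)^{2}\right)}{-1486864} + \frac{4785930}{-505} = 1493 \left(1 + 173056\right) \left(- \frac{1}{1486864}\right) + 4785930 \left(- \frac{1}{505}\right) = 1493 \cdot 173057 \left(- \frac{1}{1486864}\right) - \frac{957186}{101} = 258374101 \left(- \frac{1}{1486864}\right) - \frac{957186}{101} = - \frac{258374101}{1486864} - \frac{957186}{101} = - \frac{1449301188905}{150173264}$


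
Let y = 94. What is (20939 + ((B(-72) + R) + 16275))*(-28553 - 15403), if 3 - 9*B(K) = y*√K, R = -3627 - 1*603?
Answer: -1449859356 + 2754576*I*√2 ≈ -1.4499e+9 + 3.8956e+6*I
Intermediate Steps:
R = -4230 (R = -3627 - 603 = -4230)
B(K) = ⅓ - 94*√K/9
(20939 + ((B(-72) + R) + 16275))*(-28553 - 15403) = (20939 + (((⅓ - 188*I*√2/3) - 4230) + 16275))*(-28553 - 15403) = (20939 + (((⅓ - 188*I*√2/3) - 4230) + 16275))*(-43956) = (20939 + ((-12689/3 - 188*I*√2/3) + 16275))*(-43956) = (20939 + (36136/3 - 188*I*√2/3))*(-43956) = (98953/3 - 188*I*√2/3)*(-43956) = -1449859356 + 2754576*I*√2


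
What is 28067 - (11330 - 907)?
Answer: 17644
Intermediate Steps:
28067 - (11330 - 907) = 28067 - 1*10423 = 28067 - 10423 = 17644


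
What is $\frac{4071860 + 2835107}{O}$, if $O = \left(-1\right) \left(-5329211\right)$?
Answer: $\frac{6906967}{5329211} \approx 1.2961$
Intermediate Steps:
$O = 5329211$
$\frac{4071860 + 2835107}{O} = \frac{4071860 + 2835107}{5329211} = 6906967 \cdot \frac{1}{5329211} = \frac{6906967}{5329211}$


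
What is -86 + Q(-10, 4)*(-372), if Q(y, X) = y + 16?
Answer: -2318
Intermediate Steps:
Q(y, X) = 16 + y
-86 + Q(-10, 4)*(-372) = -86 + (16 - 10)*(-372) = -86 + 6*(-372) = -86 - 2232 = -2318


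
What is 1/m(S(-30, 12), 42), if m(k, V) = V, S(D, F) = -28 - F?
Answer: 1/42 ≈ 0.023810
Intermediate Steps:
1/m(S(-30, 12), 42) = 1/42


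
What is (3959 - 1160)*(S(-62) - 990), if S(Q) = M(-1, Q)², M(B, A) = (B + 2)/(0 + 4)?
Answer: -44333361/16 ≈ -2.7708e+6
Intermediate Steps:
M(B, A) = ½ + B/4 (M(B, A) = (2 + B)/4 = (2 + B)*(¼) = ½ + B/4)
S(Q) = 1/16 (S(Q) = (½ + (¼)*(-1))² = (½ - ¼)² = (¼)² = 1/16)
(3959 - 1160)*(S(-62) - 990) = (3959 - 1160)*(1/16 - 990) = 2799*(-15839/16) = -44333361/16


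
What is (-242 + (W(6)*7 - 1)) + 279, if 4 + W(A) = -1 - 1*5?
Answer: -34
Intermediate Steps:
W(A) = -10 (W(A) = -4 + (-1 - 1*5) = -4 + (-1 - 5) = -4 - 6 = -10)
(-242 + (W(6)*7 - 1)) + 279 = (-242 + (-10*7 - 1)) + 279 = (-242 + (-70 - 1)) + 279 = (-242 - 71) + 279 = -313 + 279 = -34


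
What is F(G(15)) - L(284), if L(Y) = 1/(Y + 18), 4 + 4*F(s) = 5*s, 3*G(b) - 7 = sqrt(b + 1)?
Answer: 6487/1812 ≈ 3.5800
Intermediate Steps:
G(b) = 7/3 + sqrt(1 + b)/3 (G(b) = 7/3 + sqrt(b + 1)/3 = 7/3 + sqrt(1 + b)/3)
F(s) = -1 + 5*s/4 (F(s) = -1 + (5*s)/4 = -1 + 5*s/4)
L(Y) = 1/(18 + Y)
F(G(15)) - L(284) = (-1 + 5*(7/3 + sqrt(1 + 15)/3)/4) - 1/(18 + 284) = (-1 + 5*(7/3 + sqrt(16)/3)/4) - 1/302 = (-1 + 5*(7/3 + (1/3)*4)/4) - 1*1/302 = (-1 + 5*(7/3 + 4/3)/4) - 1/302 = (-1 + (5/4)*(11/3)) - 1/302 = (-1 + 55/12) - 1/302 = 43/12 - 1/302 = 6487/1812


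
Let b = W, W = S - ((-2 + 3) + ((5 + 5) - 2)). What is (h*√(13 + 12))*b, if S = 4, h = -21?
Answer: 525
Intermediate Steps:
W = -5 (W = 4 - ((-2 + 3) + ((5 + 5) - 2)) = 4 - (1 + (10 - 2)) = 4 - (1 + 8) = 4 - 1*9 = 4 - 9 = -5)
b = -5
(h*√(13 + 12))*b = -21*√(13 + 12)*(-5) = -21*√25*(-5) = -21*5*(-5) = -105*(-5) = 525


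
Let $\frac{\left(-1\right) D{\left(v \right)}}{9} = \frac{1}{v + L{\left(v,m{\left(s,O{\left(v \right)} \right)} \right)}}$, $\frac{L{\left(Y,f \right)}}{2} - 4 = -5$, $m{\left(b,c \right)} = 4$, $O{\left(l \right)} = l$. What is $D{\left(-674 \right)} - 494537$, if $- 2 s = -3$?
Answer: $- \frac{334307003}{676} \approx -4.9454 \cdot 10^{5}$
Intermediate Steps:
$s = \frac{3}{2}$ ($s = \left(- \frac{1}{2}\right) \left(-3\right) = \frac{3}{2} \approx 1.5$)
$L{\left(Y,f \right)} = -2$ ($L{\left(Y,f \right)} = 8 + 2 \left(-5\right) = 8 - 10 = -2$)
$D{\left(v \right)} = - \frac{9}{-2 + v}$ ($D{\left(v \right)} = - \frac{9}{v - 2} = - \frac{9}{-2 + v}$)
$D{\left(-674 \right)} - 494537 = - \frac{9}{-2 - 674} - 494537 = - \frac{9}{-676} - 494537 = \left(-9\right) \left(- \frac{1}{676}\right) - 494537 = \frac{9}{676} - 494537 = - \frac{334307003}{676}$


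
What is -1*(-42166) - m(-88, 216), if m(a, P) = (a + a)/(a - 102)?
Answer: 4005682/95 ≈ 42165.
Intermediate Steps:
m(a, P) = 2*a/(-102 + a) (m(a, P) = (2*a)/(-102 + a) = 2*a/(-102 + a))
-1*(-42166) - m(-88, 216) = -1*(-42166) - 2*(-88)/(-102 - 88) = 42166 - 2*(-88)/(-190) = 42166 - 2*(-88)*(-1)/190 = 42166 - 1*88/95 = 42166 - 88/95 = 4005682/95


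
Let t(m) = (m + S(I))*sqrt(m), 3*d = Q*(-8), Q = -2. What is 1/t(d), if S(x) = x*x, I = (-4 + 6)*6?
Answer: 3*sqrt(3)/1792 ≈ 0.0028996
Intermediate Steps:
I = 12 (I = 2*6 = 12)
S(x) = x**2
d = 16/3 (d = (-2*(-8))/3 = (1/3)*16 = 16/3 ≈ 5.3333)
t(m) = sqrt(m)*(144 + m) (t(m) = (m + 12**2)*sqrt(m) = (m + 144)*sqrt(m) = (144 + m)*sqrt(m) = sqrt(m)*(144 + m))
1/t(d) = 1/(sqrt(16/3)*(144 + 16/3)) = 1/((4*sqrt(3)/3)*(448/3)) = 1/(1792*sqrt(3)/9) = 3*sqrt(3)/1792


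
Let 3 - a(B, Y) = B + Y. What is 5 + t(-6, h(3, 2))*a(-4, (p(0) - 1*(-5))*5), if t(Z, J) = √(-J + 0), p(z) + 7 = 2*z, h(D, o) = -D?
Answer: 5 + 17*√3 ≈ 34.445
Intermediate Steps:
p(z) = -7 + 2*z
t(Z, J) = √(-J)
a(B, Y) = 3 - B - Y (a(B, Y) = 3 - (B + Y) = 3 + (-B - Y) = 3 - B - Y)
5 + t(-6, h(3, 2))*a(-4, (p(0) - 1*(-5))*5) = 5 + √(-(-1)*3)*(3 - 1*(-4) - ((-7 + 2*0) - 1*(-5))*5) = 5 + √(-1*(-3))*(3 + 4 - ((-7 + 0) + 5)*5) = 5 + √3*(3 + 4 - (-7 + 5)*5) = 5 + √3*(3 + 4 - (-2)*5) = 5 + √3*(3 + 4 - 1*(-10)) = 5 + √3*(3 + 4 + 10) = 5 + √3*17 = 5 + 17*√3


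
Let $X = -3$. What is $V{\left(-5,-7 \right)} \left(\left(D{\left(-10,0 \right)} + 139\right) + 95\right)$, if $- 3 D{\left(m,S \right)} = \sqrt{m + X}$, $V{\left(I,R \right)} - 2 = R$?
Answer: $-1170 + \frac{5 i \sqrt{13}}{3} \approx -1170.0 + 6.0093 i$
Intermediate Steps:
$V{\left(I,R \right)} = 2 + R$
$D{\left(m,S \right)} = - \frac{\sqrt{-3 + m}}{3}$ ($D{\left(m,S \right)} = - \frac{\sqrt{m - 3}}{3} = - \frac{\sqrt{-3 + m}}{3}$)
$V{\left(-5,-7 \right)} \left(\left(D{\left(-10,0 \right)} + 139\right) + 95\right) = \left(2 - 7\right) \left(\left(- \frac{\sqrt{-3 - 10}}{3} + 139\right) + 95\right) = - 5 \left(\left(- \frac{\sqrt{-13}}{3} + 139\right) + 95\right) = - 5 \left(\left(- \frac{i \sqrt{13}}{3} + 139\right) + 95\right) = - 5 \left(\left(139 - \frac{i \sqrt{13}}{3}\right) + 95\right) = - 5 \left(234 - \frac{i \sqrt{13}}{3}\right) = -1170 + \frac{5 i \sqrt{13}}{3}$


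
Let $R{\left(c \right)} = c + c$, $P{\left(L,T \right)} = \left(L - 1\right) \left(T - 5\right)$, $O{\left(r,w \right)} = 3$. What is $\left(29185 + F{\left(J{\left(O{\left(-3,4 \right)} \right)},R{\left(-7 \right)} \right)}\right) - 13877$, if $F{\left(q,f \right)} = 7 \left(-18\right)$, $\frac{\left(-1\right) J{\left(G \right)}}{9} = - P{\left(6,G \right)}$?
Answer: $15182$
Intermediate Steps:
$P{\left(L,T \right)} = \left(-1 + L\right) \left(-5 + T\right)$
$J{\left(G \right)} = -225 + 45 G$ ($J{\left(G \right)} = - 9 \left(- (5 - G - 30 + 6 G)\right) = - 9 \left(- (-25 + 5 G)\right) = - 9 \left(25 - 5 G\right) = -225 + 45 G$)
$R{\left(c \right)} = 2 c$
$F{\left(q,f \right)} = -126$
$\left(29185 + F{\left(J{\left(O{\left(-3,4 \right)} \right)},R{\left(-7 \right)} \right)}\right) - 13877 = \left(29185 - 126\right) - 13877 = 29059 - 13877 = 15182$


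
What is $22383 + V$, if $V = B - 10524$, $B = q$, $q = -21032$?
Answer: $-9173$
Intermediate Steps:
$B = -21032$
$V = -31556$ ($V = -21032 - 10524 = -31556$)
$22383 + V = 22383 - 31556 = -9173$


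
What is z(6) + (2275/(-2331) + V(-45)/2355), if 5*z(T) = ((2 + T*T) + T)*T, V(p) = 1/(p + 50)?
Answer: 67735406/1307025 ≈ 51.824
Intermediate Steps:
V(p) = 1/(50 + p)
z(T) = T*(2 + T + T²)/5 (z(T) = (((2 + T*T) + T)*T)/5 = (((2 + T²) + T)*T)/5 = ((2 + T + T²)*T)/5 = (T*(2 + T + T²))/5 = T*(2 + T + T²)/5)
z(6) + (2275/(-2331) + V(-45)/2355) = (⅕)*6*(2 + 6 + 6²) + (2275/(-2331) + 1/((50 - 45)*2355)) = (⅕)*6*(2 + 6 + 36) + (2275*(-1/2331) + (1/2355)/5) = (⅕)*6*44 + (-325/333 + (⅕)*(1/2355)) = 264/5 + (-325/333 + 1/11775) = 264/5 - 1275514/1307025 = 67735406/1307025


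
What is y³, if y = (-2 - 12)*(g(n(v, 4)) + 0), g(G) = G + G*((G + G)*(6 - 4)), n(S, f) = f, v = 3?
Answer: -862801408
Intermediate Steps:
g(G) = G + 4*G² (g(G) = G + G*((2*G)*2) = G + G*(4*G) = G + 4*G²)
y = -952 (y = (-2 - 12)*(4*(1 + 4*4) + 0) = -14*(4*(1 + 16) + 0) = -14*(4*17 + 0) = -14*(68 + 0) = -14*68 = -952)
y³ = (-952)³ = -862801408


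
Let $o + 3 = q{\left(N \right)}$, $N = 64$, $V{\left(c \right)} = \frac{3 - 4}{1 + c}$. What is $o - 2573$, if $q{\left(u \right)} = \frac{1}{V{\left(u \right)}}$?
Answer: $-2641$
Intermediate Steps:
$V{\left(c \right)} = - \frac{1}{1 + c}$
$q{\left(u \right)} = -1 - u$ ($q{\left(u \right)} = \frac{1}{\left(-1\right) \frac{1}{1 + u}} = -1 - u$)
$o = -68$ ($o = -3 - 65 = -68$)
$o - 2573 = -68 - 2573 = -2641$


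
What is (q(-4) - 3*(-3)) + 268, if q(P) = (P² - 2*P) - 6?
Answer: 295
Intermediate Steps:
q(P) = -6 + P² - 2*P
(q(-4) - 3*(-3)) + 268 = ((-6 + (-4)² - 2*(-4)) - 3*(-3)) + 268 = ((-6 + 16 + 8) + 9) + 268 = (18 + 9) + 268 = 27 + 268 = 295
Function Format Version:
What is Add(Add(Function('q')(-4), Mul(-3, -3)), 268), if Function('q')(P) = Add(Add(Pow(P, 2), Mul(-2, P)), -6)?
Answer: 295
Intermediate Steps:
Function('q')(P) = Add(-6, Pow(P, 2), Mul(-2, P))
Add(Add(Function('q')(-4), Mul(-3, -3)), 268) = Add(Add(Add(-6, Pow(-4, 2), Mul(-2, -4)), Mul(-3, -3)), 268) = Add(Add(Add(-6, 16, 8), 9), 268) = Add(Add(18, 9), 268) = Add(27, 268) = 295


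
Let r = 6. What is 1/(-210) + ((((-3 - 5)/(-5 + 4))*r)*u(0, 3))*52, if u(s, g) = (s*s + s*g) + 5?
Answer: 2620799/210 ≈ 12480.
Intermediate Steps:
u(s, g) = 5 + s**2 + g*s (u(s, g) = (s**2 + g*s) + 5 = 5 + s**2 + g*s)
1/(-210) + ((((-3 - 5)/(-5 + 4))*r)*u(0, 3))*52 = 1/(-210) + ((((-3 - 5)/(-5 + 4))*6)*(5 + 0**2 + 3*0))*52 = -1/210 + ((-8/(-1)*6)*(5 + 0 + 0))*52 = -1/210 + ((-8*(-1)*6)*5)*52 = -1/210 + ((8*6)*5)*52 = -1/210 + (48*5)*52 = -1/210 + 240*52 = -1/210 + 12480 = 2620799/210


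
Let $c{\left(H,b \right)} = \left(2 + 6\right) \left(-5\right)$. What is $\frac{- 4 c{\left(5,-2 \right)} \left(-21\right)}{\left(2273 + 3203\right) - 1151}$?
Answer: $- \frac{672}{865} \approx -0.77688$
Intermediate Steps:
$c{\left(H,b \right)} = -40$ ($c{\left(H,b \right)} = 8 \left(-5\right) = -40$)
$\frac{- 4 c{\left(5,-2 \right)} \left(-21\right)}{\left(2273 + 3203\right) - 1151} = \frac{\left(-4\right) \left(-40\right) \left(-21\right)}{\left(2273 + 3203\right) - 1151} = \frac{160 \left(-21\right)}{5476 - 1151} = - \frac{3360}{4325} = \left(-3360\right) \frac{1}{4325} = - \frac{672}{865}$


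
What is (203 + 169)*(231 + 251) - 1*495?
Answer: 178809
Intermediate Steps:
(203 + 169)*(231 + 251) - 1*495 = 372*482 - 495 = 179304 - 495 = 178809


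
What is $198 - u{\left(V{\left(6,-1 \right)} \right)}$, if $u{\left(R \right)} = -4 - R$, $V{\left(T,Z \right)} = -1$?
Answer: $201$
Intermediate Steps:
$198 - u{\left(V{\left(6,-1 \right)} \right)} = 198 - \left(-4 - -1\right) = 198 - \left(-4 + 1\right) = 198 - -3 = 198 + 3 = 201$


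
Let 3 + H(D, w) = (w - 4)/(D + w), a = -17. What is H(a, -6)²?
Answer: 3481/529 ≈ 6.5803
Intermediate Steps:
H(D, w) = -3 + (-4 + w)/(D + w) (H(D, w) = -3 + (w - 4)/(D + w) = -3 + (-4 + w)/(D + w))
H(a, -6)² = ((-4 - 3*(-17) - 2*(-6))/(-17 - 6))² = ((-4 + 51 + 12)/(-23))² = (-1/23*59)² = (-59/23)² = 3481/529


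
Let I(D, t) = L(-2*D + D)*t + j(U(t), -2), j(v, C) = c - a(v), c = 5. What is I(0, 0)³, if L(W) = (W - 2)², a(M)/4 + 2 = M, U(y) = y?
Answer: 2197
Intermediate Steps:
a(M) = -8 + 4*M
L(W) = (-2 + W)²
j(v, C) = 13 - 4*v (j(v, C) = 5 - (-8 + 4*v) = 5 + (8 - 4*v) = 13 - 4*v)
I(D, t) = 13 - 4*t + t*(-2 - D)² (I(D, t) = (-2 + (-2*D + D))²*t + (13 - 4*t) = (-2 - D)²*t + (13 - 4*t) = t*(-2 - D)² + (13 - 4*t) = 13 - 4*t + t*(-2 - D)²)
I(0, 0)³ = (13 - 4*0 + 0*(2 + 0)²)³ = (13 + 0 + 0*2²)³ = (13 + 0 + 0*4)³ = (13 + 0 + 0)³ = 13³ = 2197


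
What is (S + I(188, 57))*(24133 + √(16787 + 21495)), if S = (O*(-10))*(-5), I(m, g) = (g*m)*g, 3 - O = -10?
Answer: 14756412446 + 611462*√38282 ≈ 1.4876e+10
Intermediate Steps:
O = 13 (O = 3 - 1*(-10) = 3 + 10 = 13)
I(m, g) = m*g²
S = 650 (S = (13*(-10))*(-5) = -130*(-5) = 650)
(S + I(188, 57))*(24133 + √(16787 + 21495)) = (650 + 188*57²)*(24133 + √(16787 + 21495)) = (650 + 188*3249)*(24133 + √38282) = (650 + 610812)*(24133 + √38282) = 611462*(24133 + √38282) = 14756412446 + 611462*√38282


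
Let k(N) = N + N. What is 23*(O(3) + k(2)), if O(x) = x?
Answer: 161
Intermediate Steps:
k(N) = 2*N
23*(O(3) + k(2)) = 23*(3 + 2*2) = 23*(3 + 4) = 23*7 = 161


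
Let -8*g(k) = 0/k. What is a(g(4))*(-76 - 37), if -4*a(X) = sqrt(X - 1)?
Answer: 113*I/4 ≈ 28.25*I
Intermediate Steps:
g(k) = 0 (g(k) = -0/k = -1/8*0 = 0)
a(X) = -sqrt(-1 + X)/4 (a(X) = -sqrt(X - 1)/4 = -sqrt(-1 + X)/4)
a(g(4))*(-76 - 37) = (-sqrt(-1 + 0)/4)*(-76 - 37) = -I/4*(-113) = 113*I/4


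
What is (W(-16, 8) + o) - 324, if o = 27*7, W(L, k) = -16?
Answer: -151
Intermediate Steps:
o = 189
(W(-16, 8) + o) - 324 = (-16 + 189) - 324 = 173 - 324 = -151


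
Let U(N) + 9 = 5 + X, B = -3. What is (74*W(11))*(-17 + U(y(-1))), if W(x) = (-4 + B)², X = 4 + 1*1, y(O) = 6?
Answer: -58016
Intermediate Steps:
X = 5 (X = 4 + 1 = 5)
W(x) = 49 (W(x) = (-4 - 3)² = (-7)² = 49)
U(N) = 1 (U(N) = -9 + (5 + 5) = -9 + 10 = 1)
(74*W(11))*(-17 + U(y(-1))) = (74*49)*(-17 + 1) = 3626*(-16) = -58016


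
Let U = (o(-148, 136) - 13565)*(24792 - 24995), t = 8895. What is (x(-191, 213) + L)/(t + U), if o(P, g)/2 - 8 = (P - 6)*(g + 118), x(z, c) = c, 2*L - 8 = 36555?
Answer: 36989/37280876 ≈ 0.00099217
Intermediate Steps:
L = 36563/2 (L = 4 + (1/2)*36555 = 4 + 36555/2 = 36563/2 ≈ 18282.)
o(P, g) = 16 + 2*(-6 + P)*(118 + g) (o(P, g) = 16 + 2*((P - 6)*(g + 118)) = 16 + 2*((-6 + P)*(118 + g)) = 16 + 2*(-6 + P)*(118 + g))
U = 18631543 (U = ((-1400 - 12*136 + 236*(-148) + 2*(-148)*136) - 13565)*(24792 - 24995) = ((-1400 - 1632 - 34928 - 40256) - 13565)*(-203) = (-78216 - 13565)*(-203) = -91781*(-203) = 18631543)
(x(-191, 213) + L)/(t + U) = (213 + 36563/2)/(8895 + 18631543) = (36989/2)/18640438 = (36989/2)*(1/18640438) = 36989/37280876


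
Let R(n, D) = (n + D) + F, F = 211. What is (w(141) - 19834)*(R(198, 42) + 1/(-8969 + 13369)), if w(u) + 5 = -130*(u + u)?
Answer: -112116672099/4400 ≈ -2.5481e+7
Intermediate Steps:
w(u) = -5 - 260*u (w(u) = -5 - 130*(u + u) = -5 - 260*u)
R(n, D) = 211 + D + n (R(n, D) = (n + D) + 211 = (D + n) + 211 = 211 + D + n)
(w(141) - 19834)*(R(198, 42) + 1/(-8969 + 13369)) = ((-5 - 260*141) - 19834)*((211 + 42 + 198) + 1/(-8969 + 13369)) = ((-5 - 36660) - 19834)*(451 + 1/4400) = (-36665 - 19834)*(451 + 1/4400) = -56499*1984401/4400 = -112116672099/4400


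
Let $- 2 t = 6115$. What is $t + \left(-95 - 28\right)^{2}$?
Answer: $\frac{24143}{2} \approx 12072.0$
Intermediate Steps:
$t = - \frac{6115}{2}$ ($t = \left(- \frac{1}{2}\right) 6115 = - \frac{6115}{2} \approx -3057.5$)
$t + \left(-95 - 28\right)^{2} = - \frac{6115}{2} + \left(-95 - 28\right)^{2} = - \frac{6115}{2} + \left(-123\right)^{2} = - \frac{6115}{2} + 15129 = \frac{24143}{2}$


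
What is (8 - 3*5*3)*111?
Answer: -4107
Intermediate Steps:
(8 - 3*5*3)*111 = (8 - 15*3)*111 = (8 - 45)*111 = -37*111 = -4107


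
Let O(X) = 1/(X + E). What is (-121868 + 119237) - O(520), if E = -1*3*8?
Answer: -1304977/496 ≈ -2631.0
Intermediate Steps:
E = -24 (E = -3*8 = -24)
O(X) = 1/(-24 + X) (O(X) = 1/(X - 24) = 1/(-24 + X))
(-121868 + 119237) - O(520) = (-121868 + 119237) - 1/(-24 + 520) = -2631 - 1/496 = -1304977/496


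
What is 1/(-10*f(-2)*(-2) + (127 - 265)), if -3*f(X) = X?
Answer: -3/374 ≈ -0.0080214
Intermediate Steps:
f(X) = -X/3
1/(-10*f(-2)*(-2) + (127 - 265)) = 1/(-(-10)*(-2)/3*(-2) + (127 - 265)) = 1/(-10*⅔*(-2) - 138) = 1/(-20/3*(-2) - 138) = 1/(40/3 - 138) = 1/(-374/3) = -3/374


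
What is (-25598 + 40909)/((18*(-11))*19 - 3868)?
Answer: -15311/7630 ≈ -2.0067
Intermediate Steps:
(-25598 + 40909)/((18*(-11))*19 - 3868) = 15311/(-198*19 - 3868) = 15311/(-3762 - 3868) = 15311/(-7630) = 15311*(-1/7630) = -15311/7630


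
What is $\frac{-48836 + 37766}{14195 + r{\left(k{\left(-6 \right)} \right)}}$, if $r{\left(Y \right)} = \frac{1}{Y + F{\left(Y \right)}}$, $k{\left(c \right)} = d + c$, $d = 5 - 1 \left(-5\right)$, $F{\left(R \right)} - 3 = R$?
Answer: $- \frac{60885}{78073} \approx -0.77985$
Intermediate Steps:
$F{\left(R \right)} = 3 + R$
$d = 10$ ($d = 5 - -5 = 5 + 5 = 10$)
$k{\left(c \right)} = 10 + c$
$r{\left(Y \right)} = \frac{1}{3 + 2 Y}$ ($r{\left(Y \right)} = \frac{1}{Y + \left(3 + Y\right)} = \frac{1}{3 + 2 Y}$)
$\frac{-48836 + 37766}{14195 + r{\left(k{\left(-6 \right)} \right)}} = \frac{-48836 + 37766}{14195 + \frac{1}{3 + 2 \left(10 - 6\right)}} = - \frac{11070}{14195 + \frac{1}{3 + 2 \cdot 4}} = - \frac{11070}{14195 + \frac{1}{3 + 8}} = - \frac{11070}{14195 + \frac{1}{11}} = - \frac{11070}{\frac{156146}{11}} = \left(-11070\right) \frac{11}{156146} = - \frac{60885}{78073}$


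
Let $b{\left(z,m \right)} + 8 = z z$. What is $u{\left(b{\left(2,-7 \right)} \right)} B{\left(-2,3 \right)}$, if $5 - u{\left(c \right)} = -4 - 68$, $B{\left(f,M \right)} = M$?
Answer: $231$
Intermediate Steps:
$b{\left(z,m \right)} = -8 + z^{2}$ ($b{\left(z,m \right)} = -8 + z z = -8 + z^{2}$)
$u{\left(c \right)} = 77$ ($u{\left(c \right)} = 5 - \left(-4 - 68\right) = 5 - -72 = 5 + 72 = 77$)
$u{\left(b{\left(2,-7 \right)} \right)} B{\left(-2,3 \right)} = 77 \cdot 3 = 231$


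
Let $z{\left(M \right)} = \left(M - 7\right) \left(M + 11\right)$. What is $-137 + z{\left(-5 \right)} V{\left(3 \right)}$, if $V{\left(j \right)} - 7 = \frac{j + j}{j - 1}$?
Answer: $-857$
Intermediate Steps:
$z{\left(M \right)} = \left(-7 + M\right) \left(11 + M\right)$
$V{\left(j \right)} = 7 + \frac{2 j}{-1 + j}$ ($V{\left(j \right)} = 7 + \frac{j + j}{j - 1} = 7 + \frac{2 j}{-1 + j}$)
$-137 + z{\left(-5 \right)} V{\left(3 \right)} = -137 + \left(-77 + \left(-5\right)^{2} + 4 \left(-5\right)\right) \frac{-7 + 9 \cdot 3}{-1 + 3} = -137 + \left(-77 + 25 - 20\right) \frac{-7 + 27}{2} = -137 - 72 \cdot \frac{1}{2} \cdot 20 = -137 - 720 = -857$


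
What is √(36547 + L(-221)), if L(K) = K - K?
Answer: √36547 ≈ 191.17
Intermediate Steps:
L(K) = 0
√(36547 + L(-221)) = √(36547 + 0) = √36547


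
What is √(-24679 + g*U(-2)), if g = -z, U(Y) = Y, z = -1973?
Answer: 5*I*√1145 ≈ 169.19*I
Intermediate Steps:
g = 1973 (g = -1*(-1973) = 1973)
√(-24679 + g*U(-2)) = √(-24679 + 1973*(-2)) = √(-24679 - 3946) = √(-28625) = 5*I*√1145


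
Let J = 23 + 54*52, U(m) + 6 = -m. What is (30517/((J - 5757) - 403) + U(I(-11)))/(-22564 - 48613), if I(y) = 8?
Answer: 77123/236948233 ≈ 0.00032548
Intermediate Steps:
U(m) = -6 - m
J = 2831 (J = 23 + 2808 = 2831)
(30517/((J - 5757) - 403) + U(I(-11)))/(-22564 - 48613) = (30517/((2831 - 5757) - 403) + (-6 - 1*8))/(-22564 - 48613) = (30517/(-2926 - 403) + (-6 - 8))/(-71177) = (30517/(-3329) - 14)*(-1/71177) = (30517*(-1/3329) - 14)*(-1/71177) = (-30517/3329 - 14)*(-1/71177) = -77123/3329*(-1/71177) = 77123/236948233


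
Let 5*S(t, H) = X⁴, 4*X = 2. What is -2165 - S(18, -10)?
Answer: -173201/80 ≈ -2165.0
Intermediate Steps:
X = ½ (X = (¼)*2 = ½ ≈ 0.50000)
S(t, H) = 1/80 (S(t, H) = (½)⁴/5 = (⅕)*(1/16) = 1/80)
-2165 - S(18, -10) = -2165 - 1*1/80 = -2165 - 1/80 = -173201/80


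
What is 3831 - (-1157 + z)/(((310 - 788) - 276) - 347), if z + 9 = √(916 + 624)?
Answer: 4216765/1101 + 2*√385/1101 ≈ 3830.0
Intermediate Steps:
z = -9 + 2*√385 (z = -9 + √(916 + 624) = -9 + √1540 = -9 + 2*√385 ≈ 30.243)
3831 - (-1157 + z)/(((310 - 788) - 276) - 347) = 3831 - (-1157 + (-9 + 2*√385))/(((310 - 788) - 276) - 347) = 3831 - (-1166 + 2*√385)/((-478 - 276) - 347) = 3831 - (-1166 + 2*√385)/(-754 - 347) = 3831 - (-1166 + 2*√385)/(-1101) = 3831 - (-1166 + 2*√385)*(-1)/1101 = 3831 - (1166/1101 - 2*√385/1101) = 3831 + (-1166/1101 + 2*√385/1101) = 4216765/1101 + 2*√385/1101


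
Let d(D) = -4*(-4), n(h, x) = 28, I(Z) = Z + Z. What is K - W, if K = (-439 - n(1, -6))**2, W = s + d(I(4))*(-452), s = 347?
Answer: 224974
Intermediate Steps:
I(Z) = 2*Z
d(D) = 16
W = -6885 (W = 347 + 16*(-452) = 347 - 7232 = -6885)
K = 218089 (K = (-439 - 1*28)**2 = (-439 - 28)**2 = (-467)**2 = 218089)
K - W = 218089 - 1*(-6885) = 218089 + 6885 = 224974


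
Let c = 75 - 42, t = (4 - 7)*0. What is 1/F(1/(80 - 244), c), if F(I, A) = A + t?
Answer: 1/33 ≈ 0.030303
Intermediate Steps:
t = 0 (t = -3*0 = 0)
c = 33
F(I, A) = A (F(I, A) = A + 0 = A)
1/F(1/(80 - 244), c) = 1/33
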